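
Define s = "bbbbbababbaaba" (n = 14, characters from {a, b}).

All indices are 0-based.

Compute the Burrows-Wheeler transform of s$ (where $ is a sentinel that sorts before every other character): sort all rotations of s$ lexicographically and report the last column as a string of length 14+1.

rank  rotation         last
    0  $bbbbbababbaaba  a
    1  a$bbbbbababbaab  b
    2  aaba$bbbbbababb  b
    3  aba$bbbbbababba  a
    4  ababbaaba$bbbbb  b
    5  abbaaba$bbbbbab  b
    6  ba$bbbbbababbaa  a
    7  baaba$bbbbbabab  b
    8  bababbaaba$bbbb  b
    9  babbaaba$bbbbba  a
   10  bbaaba$bbbbbaba  a
   11  bbababbaaba$bbb  b
   12  bbbababbaaba$bb  b
   13  bbbbababbaaba$b  b
   14  bbbbbababbaaba$  $

abbabbabbaabbb$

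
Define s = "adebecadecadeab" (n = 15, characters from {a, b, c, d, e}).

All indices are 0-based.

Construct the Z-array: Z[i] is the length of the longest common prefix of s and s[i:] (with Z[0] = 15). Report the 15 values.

Z[0]=15
i=1: i≥r, start 0; Z[1]=0
i=2: i≥r, start 0; Z[2]=0
i=3: i≥r, start 0; Z[3]=0
i=4: i≥r, start 0; Z[4]=0
i=5: i≥r, start 0; Z[5]=0
i=6: i≥r, start 0; Z[6]=3 scan→box=[6,9)
i=7: min(r-i=2, Z[1]=0)=0; Z[7]=0
i=8: min(r-i=1, Z[2]=0)=0; Z[8]=0
i=9: i≥r, start 0; Z[9]=0
i=10: i≥r, start 0; Z[10]=3 scan→box=[10,13)
i=11: min(r-i=2, Z[1]=0)=0; Z[11]=0
i=12: min(r-i=1, Z[2]=0)=0; Z[12]=0
i=13: i≥r, start 0; Z[13]=1 scan→box=[13,14)
i=14: i≥r, start 0; Z[14]=0

[15, 0, 0, 0, 0, 0, 3, 0, 0, 0, 3, 0, 0, 1, 0]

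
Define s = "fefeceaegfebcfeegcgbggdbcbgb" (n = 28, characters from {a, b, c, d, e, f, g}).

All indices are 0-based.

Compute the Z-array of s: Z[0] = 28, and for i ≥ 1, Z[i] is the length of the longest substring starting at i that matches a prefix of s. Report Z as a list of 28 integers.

Z[0]=28
i=1: outside box; Z[1]=0
i=2: outside box; Z[2]=2 scan→box=[2,4)
i=3: min(r-i=1, Z[1]=0)=0; Z[3]=0
i=4: outside box; Z[4]=0
i=5: outside box; Z[5]=0
i=6: outside box; Z[6]=0
i=7: outside box; Z[7]=0
i=8: outside box; Z[8]=0
i=9: outside box; Z[9]=2 scan→box=[9,11)
i=10: min(r-i=1, Z[1]=0)=0; Z[10]=0
i=11: outside box; Z[11]=0
i=12: outside box; Z[12]=0
i=13: outside box; Z[13]=2 scan→box=[13,15)
i=14: min(r-i=1, Z[1]=0)=0; Z[14]=0
i=15: outside box; Z[15]=0
i=16: outside box; Z[16]=0
i=17: outside box; Z[17]=0
i=18: outside box; Z[18]=0
i=19: outside box; Z[19]=0
i=20: outside box; Z[20]=0
i=21: outside box; Z[21]=0
i=22: outside box; Z[22]=0
i=23: outside box; Z[23]=0
i=24: outside box; Z[24]=0
i=25: outside box; Z[25]=0
i=26: outside box; Z[26]=0
i=27: outside box; Z[27]=0

[28, 0, 2, 0, 0, 0, 0, 0, 0, 2, 0, 0, 0, 2, 0, 0, 0, 0, 0, 0, 0, 0, 0, 0, 0, 0, 0, 0]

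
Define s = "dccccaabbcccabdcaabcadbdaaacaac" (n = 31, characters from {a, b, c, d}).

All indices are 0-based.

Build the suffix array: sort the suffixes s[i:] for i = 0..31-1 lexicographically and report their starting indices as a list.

[24, 5, 16, 28, 25, 6, 17, 12, 29, 26, 20, 7, 18, 8, 22, 13, 30, 4, 15, 27, 11, 19, 3, 10, 2, 9, 1, 23, 21, 14, 0]

rank | idx | suffix
   0 |  24 | aaacaac
   1 |   5 | aabbcccabdcaabcadbdaaacaac
   2 |  16 | aabcadbdaaacaac
   3 |  28 | aac
   4 |  25 | aacaac
   5 |   6 | abbcccabdcaabcadbdaaacaac
   6 |  17 | abcadbdaaacaac
   7 |  12 | abdcaabcadbdaaacaac
   8 |  29 | ac
   9 |  26 | acaac
  10 |  20 | adbdaaacaac
  11 |   7 | bbcccabdcaabcadbdaaacaac
  12 |  18 | bcadbdaaacaac
  13 |   8 | bcccabdcaabcadbdaaacaac
  14 |  22 | bdaaacaac
  15 |  13 | bdcaabcadbdaaacaac
  16 |  30 | c
  17 |   4 | caabbcccabdcaabcadbdaaacaac
  18 |  15 | caabcadbdaaacaac
  19 |  27 | caac
  20 |  11 | cabdcaabcadbdaaacaac
  21 |  19 | cadbdaaacaac
  22 |   3 | ccaabbcccabdcaabcadbdaaacaac
  23 |  10 | ccabdcaabcadbdaaacaac
  24 |   2 | cccaabbcccabdcaabcadbdaaacaac
  25 |   9 | cccabdcaabcadbdaaacaac
  26 |   1 | ccccaabbcccabdcaabcadbdaaacaac
  27 |  23 | daaacaac
  28 |  21 | dbdaaacaac
  29 |  14 | dcaabcadbdaaacaac
  30 |   0 | dccccaabbcccabdcaabcadbdaaacaac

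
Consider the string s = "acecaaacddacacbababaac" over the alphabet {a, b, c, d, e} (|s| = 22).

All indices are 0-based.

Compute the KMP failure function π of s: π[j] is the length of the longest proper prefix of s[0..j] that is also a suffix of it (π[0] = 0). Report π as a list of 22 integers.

[0, 0, 0, 0, 1, 1, 1, 2, 0, 0, 1, 2, 1, 2, 0, 1, 0, 1, 0, 1, 1, 2]

π[0] = 0
j=1 s[j]='c': π[1]=0 (border '')
j=2 s[j]='e': π[2]=0 (border '')
j=3 s[j]='c': π[3]=0 (border '')
j=4 s[j]='a': π[4]=1 (border 'a')
j=5 s[j]='a': k: 1→0; π[5]=1 (border 'a')
j=6 s[j]='a': k: 1→0; π[6]=1 (border 'a')
j=7 s[j]='c': π[7]=2 (border 'ac')
j=8 s[j]='d': k: 2→0; π[8]=0 (border '')
j=9 s[j]='d': π[9]=0 (border '')
j=10 s[j]='a': π[10]=1 (border 'a')
j=11 s[j]='c': π[11]=2 (border 'ac')
j=12 s[j]='a': k: 2→0; π[12]=1 (border 'a')
j=13 s[j]='c': π[13]=2 (border 'ac')
j=14 s[j]='b': k: 2→0; π[14]=0 (border '')
j=15 s[j]='a': π[15]=1 (border 'a')
j=16 s[j]='b': k: 1→0; π[16]=0 (border '')
j=17 s[j]='a': π[17]=1 (border 'a')
j=18 s[j]='b': k: 1→0; π[18]=0 (border '')
j=19 s[j]='a': π[19]=1 (border 'a')
j=20 s[j]='a': k: 1→0; π[20]=1 (border 'a')
j=21 s[j]='c': π[21]=2 (border 'ac')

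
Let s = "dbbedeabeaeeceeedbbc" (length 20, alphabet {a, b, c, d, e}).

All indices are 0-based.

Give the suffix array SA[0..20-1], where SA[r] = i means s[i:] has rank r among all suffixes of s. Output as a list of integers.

rank | idx | suffix
   0 |   6 | abeaeeceeedbbc
   1 |   9 | aeeceeedbbc
   2 |  17 | bbc
   3 |   1 | bbedeabeaeeceeedbbc
   4 |  18 | bc
   5 |   7 | beaeeceeedbbc
   6 |   2 | bedeabeaeeceeedbbc
   7 |  19 | c
   8 |  12 | ceeedbbc
   9 |  16 | dbbc
  10 |   0 | dbbedeabeaeeceeedbbc
  11 |   4 | deabeaeeceeedbbc
  12 |   5 | eabeaeeceeedbbc
  13 |   8 | eaeeceeedbbc
  14 |  11 | eceeedbbc
  15 |  15 | edbbc
  16 |   3 | edeabeaeeceeedbbc
  17 |  10 | eeceeedbbc
  18 |  14 | eedbbc
  19 |  13 | eeedbbc

[6, 9, 17, 1, 18, 7, 2, 19, 12, 16, 0, 4, 5, 8, 11, 15, 3, 10, 14, 13]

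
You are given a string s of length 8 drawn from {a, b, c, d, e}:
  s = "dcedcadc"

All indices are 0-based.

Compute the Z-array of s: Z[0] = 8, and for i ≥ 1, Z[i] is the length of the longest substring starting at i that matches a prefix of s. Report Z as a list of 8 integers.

[8, 0, 0, 2, 0, 0, 2, 0]

Z[0]=8
i=1: i≥r, start 0; Z[1]=0
i=2: i≥r, start 0; Z[2]=0
i=3: i≥r, start 0; Z[3]=2 grow→box=[3,5)
i=4: min(r-i=1, Z[1]=0)=0; Z[4]=0
i=5: i≥r, start 0; Z[5]=0
i=6: i≥r, start 0; Z[6]=2 grow→box=[6,8)
i=7: min(r-i=1, Z[1]=0)=0; Z[7]=0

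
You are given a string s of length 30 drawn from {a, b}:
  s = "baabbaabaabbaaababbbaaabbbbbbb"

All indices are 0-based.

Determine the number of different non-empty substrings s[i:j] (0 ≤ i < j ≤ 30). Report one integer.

rank→(start, suffix):
  0 → (12, 'aaababbbaaabbbbbbb')
  1 → (20, 'aaabbbbbbb')
  2 → (5, 'aabaabbaaababbbaaabbbbbbb')
  3 → (13, 'aababbbaaabbbbbbb')
  4 → (8, 'aabbaaababbbaaabbbbbbb')
  5 → (1, 'aabbaabaabbaaababbbaaabbbbbbb')
  6 → (21, 'aabbbbbbb')
  7 → (6, 'abaabbaaababbbaaabbbbbbb')
  8 → (14, 'ababbbaaabbbbbbb')
  9 → (9, 'abbaaababbbaaabbbbbbb')
  10 → (2, 'abbaabaabbaaababbbaaabbbbbbb')
  11 → (16, 'abbbaaabbbbbbb')
  12 → (22, 'abbbbbbb')
  13 → (29, 'b')
  14 → (11, 'baaababbbaaabbbbbbb')
  15 → (19, 'baaabbbbbbb')
  16 → (4, 'baabaabbaaababbbaaabbbbbbb')
  17 → (7, 'baabbaaababbbaaabbbbbbb')
  18 → (0, 'baabbaabaabbaaababbbaaabbbbbbb')
  19 → (15, 'babbbaaabbbbbbb')
  20 → (28, 'bb')
  21 → (10, 'bbaaababbbaaabbbbbbb')
  22 → (18, 'bbaaabbbbbbb')
  23 → (3, 'bbaabaabbaaababbbaaabbbbbbb')
  24 → (27, 'bbb')
  25 → (17, 'bbbaaabbbbbbb')
  26 → (26, 'bbbb')
  27 → (25, 'bbbbb')
  28 → (24, 'bbbbbb')
  29 → (23, 'bbbbbbb')

SA = [12, 20, 5, 13, 8, 1, 21, 6, 14, 9, 2, 16, 22, 29, 11, 19, 4, 7, 0, 15, 28, 10, 18, 3, 27, 17, 26, 25, 24, 23]
i: (SA[i-1],SA[i]) lcp shared
  1: (12,20) 4 'aaab'
  2: (20,5) 2 'aa'
  3: (5,13) 4 'aaba'
  4: (13,8) 3 'aab'
  5: (8,1) 6 'aabbaa'
  6: (1,21) 4 'aabb'
  7: (21,6) 1 'a'
  8: (6,14) 3 'aba'
  9: (14,9) 2 'ab'
  10: (9,2) 5 'abbaa'
  11: (2,16) 3 'abb'
  12: (16,22) 4 'abbb'
  13: (22,29) 0 ''
  14: (29,11) 1 'b'
  15: (11,19) 5 'baaab'
  16: (19,4) 3 'baa'
  17: (4,7) 4 'baab'
  18: (7,0) 7 'baabbaa'
  19: (0,15) 2 'ba'
  20: (15,28) 1 'b'
  21: (28,10) 2 'bb'
  22: (10,18) 6 'bbaaab'
  23: (18,3) 4 'bbaa'
  24: (3,27) 2 'bb'
  25: (27,17) 3 'bbb'
  26: (17,26) 3 'bbb'
  27: (26,25) 4 'bbbb'
  28: (25,24) 5 'bbbbb'
  29: (24,23) 6 'bbbbbb'

n(n+1)/2 = 30·31/2 = 465
Σ LCP = 0 + 4 + 2 + 4 + 3 + 6 + 4 + 1 + 3 + 2 + 5 + 3 + 4 + 0 + 1 + 5 + 3 + 4 + 7 + 2 + 1 + 2 + 6 + 4 + 2 + 3 + 3 + 4 + 5 + 6 = 99
distinct = 465 − 99 = 366

366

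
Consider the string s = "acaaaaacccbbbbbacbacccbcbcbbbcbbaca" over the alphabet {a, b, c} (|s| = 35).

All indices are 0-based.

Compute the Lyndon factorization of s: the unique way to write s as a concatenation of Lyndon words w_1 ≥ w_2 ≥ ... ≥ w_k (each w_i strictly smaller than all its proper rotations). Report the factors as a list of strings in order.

emit factor 1: 'ac' (i=0, period=2)
emit factor 2: 'aaaaacccbbbbbacbacccbcbcbbbcbbac' (i=2, period=32)
emit factor 3: 'a' (i=34, period=1)

["ac", "aaaaacccbbbbbacbacccbcbcbbbcbbac", "a"]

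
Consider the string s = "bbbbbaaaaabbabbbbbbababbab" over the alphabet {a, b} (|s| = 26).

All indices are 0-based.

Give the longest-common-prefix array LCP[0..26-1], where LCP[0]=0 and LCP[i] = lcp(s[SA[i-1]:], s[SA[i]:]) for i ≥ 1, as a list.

rank→(start, suffix):
  0 → (5, 'aaaaabbabbbbbbababbab')
  1 → (6, 'aaaabbabbbbbbababbab')
  2 → (7, 'aaabbabbbbbbababbab')
  3 → (8, 'aabbabbbbbbababbab')
  4 → (24, 'ab')
  5 → (19, 'ababbab')
  6 → (21, 'abbab')
  7 → (9, 'abbabbbbbbababbab')
  8 → (12, 'abbbbbbababbab')
  9 → (25, 'b')
  10 → (4, 'baaaaabbabbbbbbababbab')
  11 → (23, 'bab')
  12 → (18, 'bababbab')
  13 → (20, 'babbab')
  14 → (11, 'babbbbbbababbab')
  15 → (3, 'bbaaaaabbabbbbbbababbab')
  16 → (22, 'bbab')
  17 → (17, 'bbababbab')
  18 → (10, 'bbabbbbbbababbab')
  19 → (2, 'bbbaaaaabbabbbbbbababbab')
  20 → (16, 'bbbababbab')
  21 → (1, 'bbbbaaaaabbabbbbbbababbab')
  22 → (15, 'bbbbababbab')
  23 → (0, 'bbbbbaaaaabbabbbbbbababbab')
  24 → (14, 'bbbbbababbab')
  25 → (13, 'bbbbbbababbab')

SA = [5, 6, 7, 8, 24, 19, 21, 9, 12, 25, 4, 23, 18, 20, 11, 3, 22, 17, 10, 2, 16, 1, 15, 0, 14, 13]
rank  pair      lcp
   1  s[5:],s[6:]  4  'aaaa'
   2  s[6:],s[7:]  3  'aaa'
   3  s[7:],s[8:]  2  'aa'
   4  s[8:],s[24:]  1  'a'
   5  s[24:],s[19:]  2  'ab'
   6  s[19:],s[21:]  2  'ab'
   7  s[21:],s[9:]  5  'abbab'
   8  s[9:],s[12:]  3  'abb'
   9  s[12:],s[25:]  0  ''
  10  s[25:],s[4:]  1  'b'
  11  s[4:],s[23:]  2  'ba'
  12  s[23:],s[18:]  3  'bab'
  13  s[18:],s[20:]  3  'bab'
  14  s[20:],s[11:]  4  'babb'
  15  s[11:],s[3:]  1  'b'
  16  s[3:],s[22:]  3  'bba'
  17  s[22:],s[17:]  4  'bbab'
  18  s[17:],s[10:]  4  'bbab'
  19  s[10:],s[2:]  2  'bb'
  20  s[2:],s[16:]  4  'bbba'
  21  s[16:],s[1:]  3  'bbb'
  22  s[1:],s[15:]  5  'bbbba'
  23  s[15:],s[0:]  4  'bbbb'
  24  s[0:],s[14:]  6  'bbbbba'
  25  s[14:],s[13:]  5  'bbbbb'

[0, 4, 3, 2, 1, 2, 2, 5, 3, 0, 1, 2, 3, 3, 4, 1, 3, 4, 4, 2, 4, 3, 5, 4, 6, 5]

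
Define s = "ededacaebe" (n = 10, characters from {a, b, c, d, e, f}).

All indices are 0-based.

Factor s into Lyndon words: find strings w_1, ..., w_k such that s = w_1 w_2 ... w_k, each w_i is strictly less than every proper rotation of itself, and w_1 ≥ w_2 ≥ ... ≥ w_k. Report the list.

["e", "de", "d", "acaebe"]

emit factor 1: 'e' (i=0, period=1)
emit factor 2: 'de' (i=1, period=2)
emit factor 3: 'd' (i=3, period=1)
emit factor 4: 'acaebe' (i=4, period=6)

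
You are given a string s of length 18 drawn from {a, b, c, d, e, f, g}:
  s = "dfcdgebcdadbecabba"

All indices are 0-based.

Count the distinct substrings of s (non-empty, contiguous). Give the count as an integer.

sorted suffixes:
  #0 SA[0]=17  'a'
  #1 SA[1]=14  'abba'
  #2 SA[2]=9  'adbecabba'
  #3 SA[3]=16  'ba'
  #4 SA[4]=15  'bba'
  #5 SA[5]=6  'bcdadbecabba'
  #6 SA[6]=11  'becabba'
  #7 SA[7]=13  'cabba'
  #8 SA[8]=7  'cdadbecabba'
  #9 SA[9]=2  'cdgebcdadbecabba'
  #10 SA[10]=8  'dadbecabba'
  #11 SA[11]=10  'dbecabba'
  #12 SA[12]=0  'dfcdgebcdadbecabba'
  #13 SA[13]=3  'dgebcdadbecabba'
  #14 SA[14]=5  'ebcdadbecabba'
  #15 SA[15]=12  'ecabba'
  #16 SA[16]=1  'fcdgebcdadbecabba'
  #17 SA[17]=4  'gebcdadbecabba'

SA = [17, 14, 9, 16, 15, 6, 11, 13, 7, 2, 8, 10, 0, 3, 5, 12, 1, 4]
[i] adj suffixes → lcp
  [1] 17/14 → 1 ('a')
  [2] 14/9 → 1 ('a')
  [3] 9/16 → 0 ('')
  [4] 16/15 → 1 ('b')
  [5] 15/6 → 1 ('b')
  [6] 6/11 → 1 ('b')
  [7] 11/13 → 0 ('')
  [8] 13/7 → 1 ('c')
  [9] 7/2 → 2 ('cd')
  [10] 2/8 → 0 ('')
  [11] 8/10 → 1 ('d')
  [12] 10/0 → 1 ('d')
  [13] 0/3 → 1 ('d')
  [14] 3/5 → 0 ('')
  [15] 5/12 → 1 ('e')
  [16] 12/1 → 0 ('')
  [17] 1/4 → 0 ('')

n(n+1)/2 = 18·19/2 = 171
Σ LCP = 0 + 1 + 1 + 0 + 1 + 1 + 1 + 0 + 1 + 2 + 0 + 1 + 1 + 1 + 0 + 1 + 0 + 0 = 12
distinct = 171 − 12 = 159

159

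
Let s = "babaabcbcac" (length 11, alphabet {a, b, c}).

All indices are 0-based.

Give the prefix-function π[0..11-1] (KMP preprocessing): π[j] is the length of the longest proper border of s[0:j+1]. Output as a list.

[0, 0, 1, 2, 0, 1, 0, 1, 0, 0, 0]

π[0] = 0
j=1 s[j]='a': π[1]=0 (border '')
j=2 s[j]='b': π[2]=1 (border 'b')
j=3 s[j]='a': π[3]=2 (border 'ba')
j=4 s[j]='a': k: 2→0; π[4]=0 (border '')
j=5 s[j]='b': π[5]=1 (border 'b')
j=6 s[j]='c': k: 1→0; π[6]=0 (border '')
j=7 s[j]='b': π[7]=1 (border 'b')
j=8 s[j]='c': k: 1→0; π[8]=0 (border '')
j=9 s[j]='a': π[9]=0 (border '')
j=10 s[j]='c': π[10]=0 (border '')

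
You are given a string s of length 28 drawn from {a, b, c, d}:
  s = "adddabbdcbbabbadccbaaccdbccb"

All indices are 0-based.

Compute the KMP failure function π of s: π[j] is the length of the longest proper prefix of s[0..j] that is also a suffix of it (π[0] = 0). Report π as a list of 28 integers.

[0, 0, 0, 0, 1, 0, 0, 0, 0, 0, 0, 1, 0, 0, 1, 2, 0, 0, 0, 1, 1, 0, 0, 0, 0, 0, 0, 0]

π[0] = 0
j=1 s[j]='d': π[1]=0 (border '')
j=2 s[j]='d': π[2]=0 (border '')
j=3 s[j]='d': π[3]=0 (border '')
j=4 s[j]='a': π[4]=1 (border 'a')
j=5 s[j]='b': k: 1→0; π[5]=0 (border '')
j=6 s[j]='b': π[6]=0 (border '')
j=7 s[j]='d': π[7]=0 (border '')
j=8 s[j]='c': π[8]=0 (border '')
j=9 s[j]='b': π[9]=0 (border '')
j=10 s[j]='b': π[10]=0 (border '')
j=11 s[j]='a': π[11]=1 (border 'a')
j=12 s[j]='b': k: 1→0; π[12]=0 (border '')
j=13 s[j]='b': π[13]=0 (border '')
j=14 s[j]='a': π[14]=1 (border 'a')
j=15 s[j]='d': π[15]=2 (border 'ad')
j=16 s[j]='c': k: 2→0; π[16]=0 (border '')
j=17 s[j]='c': π[17]=0 (border '')
j=18 s[j]='b': π[18]=0 (border '')
j=19 s[j]='a': π[19]=1 (border 'a')
j=20 s[j]='a': k: 1→0; π[20]=1 (border 'a')
j=21 s[j]='c': k: 1→0; π[21]=0 (border '')
j=22 s[j]='c': π[22]=0 (border '')
j=23 s[j]='d': π[23]=0 (border '')
j=24 s[j]='b': π[24]=0 (border '')
j=25 s[j]='c': π[25]=0 (border '')
j=26 s[j]='c': π[26]=0 (border '')
j=27 s[j]='b': π[27]=0 (border '')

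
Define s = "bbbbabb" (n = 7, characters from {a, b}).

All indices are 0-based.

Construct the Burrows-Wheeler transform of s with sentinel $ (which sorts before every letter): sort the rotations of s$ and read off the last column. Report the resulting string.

rank  rotation  last
    0  $bbbbabb  b
    1  abb$bbbb  b
    2  b$bbbbab  b
    3  babb$bbb  b
    4  bb$bbbba  a
    5  bbabb$bb  b
    6  bbbabb$b  b
    7  bbbbabb$  $

bbbbabb$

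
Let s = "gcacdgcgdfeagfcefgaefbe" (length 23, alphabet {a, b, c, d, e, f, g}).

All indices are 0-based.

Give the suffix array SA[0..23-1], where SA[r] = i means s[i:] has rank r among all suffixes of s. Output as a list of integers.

[2, 18, 11, 21, 1, 3, 14, 6, 8, 4, 22, 10, 19, 15, 20, 13, 9, 16, 17, 0, 5, 7, 12]

sorted suffixes:
  #0 SA[0]=2  'acdgcgdfeagfcefgaefbe'
  #1 SA[1]=18  'aefbe'
  #2 SA[2]=11  'agfcefgaefbe'
  #3 SA[3]=21  'be'
  #4 SA[4]=1  'cacdgcgdfeagfcefgaefbe'
  #5 SA[5]=3  'cdgcgdfeagfcefgaefbe'
  #6 SA[6]=14  'cefgaefbe'
  #7 SA[7]=6  'cgdfeagfcefgaefbe'
  #8 SA[8]=8  'dfeagfcefgaefbe'
  #9 SA[9]=4  'dgcgdfeagfcefgaefbe'
  #10 SA[10]=22  'e'
  #11 SA[11]=10  'eagfcefgaefbe'
  #12 SA[12]=19  'efbe'
  #13 SA[13]=15  'efgaefbe'
  #14 SA[14]=20  'fbe'
  #15 SA[15]=13  'fcefgaefbe'
  #16 SA[16]=9  'feagfcefgaefbe'
  #17 SA[17]=16  'fgaefbe'
  #18 SA[18]=17  'gaefbe'
  #19 SA[19]=0  'gcacdgcgdfeagfcefgaefbe'
  #20 SA[20]=5  'gcgdfeagfcefgaefbe'
  #21 SA[21]=7  'gdfeagfcefgaefbe'
  #22 SA[22]=12  'gfcefgaefbe'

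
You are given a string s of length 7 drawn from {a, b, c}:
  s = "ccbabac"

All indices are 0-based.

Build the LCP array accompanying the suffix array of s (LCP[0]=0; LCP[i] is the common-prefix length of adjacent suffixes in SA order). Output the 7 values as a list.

[0, 1, 0, 2, 0, 1, 1]

rank→(start, suffix):
  0 → (3, 'abac')
  1 → (5, 'ac')
  2 → (2, 'babac')
  3 → (4, 'bac')
  4 → (6, 'c')
  5 → (1, 'cbabac')
  6 → (0, 'ccbabac')

SA = [3, 5, 2, 4, 6, 1, 0]
rank  pair      lcp
   1  s[3:],s[5:]  1  'a'
   2  s[5:],s[2:]  0  ''
   3  s[2:],s[4:]  2  'ba'
   4  s[4:],s[6:]  0  ''
   5  s[6:],s[1:]  1  'c'
   6  s[1:],s[0:]  1  'c'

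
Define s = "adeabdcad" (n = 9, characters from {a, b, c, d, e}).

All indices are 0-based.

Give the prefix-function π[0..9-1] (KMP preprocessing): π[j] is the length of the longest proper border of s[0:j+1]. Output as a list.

π[0] = 0
j=1 s[j]='d': π[1]=0 (border '')
j=2 s[j]='e': π[2]=0 (border '')
j=3 s[j]='a': π[3]=1 (border 'a')
j=4 s[j]='b': k: 1→0; π[4]=0 (border '')
j=5 s[j]='d': π[5]=0 (border '')
j=6 s[j]='c': π[6]=0 (border '')
j=7 s[j]='a': π[7]=1 (border 'a')
j=8 s[j]='d': π[8]=2 (border 'ad')

[0, 0, 0, 1, 0, 0, 0, 1, 2]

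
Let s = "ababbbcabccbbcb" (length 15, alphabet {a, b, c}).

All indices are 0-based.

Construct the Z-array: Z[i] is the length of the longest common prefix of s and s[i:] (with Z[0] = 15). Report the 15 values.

Z[0]=15
i=1: outside box; Z[1]=0
i=2: outside box; Z[2]=2 extend→box=[2,4)
i=3: min(r-i=1, Z[1]=0)=0; Z[3]=0
i=4: outside box; Z[4]=0
i=5: outside box; Z[5]=0
i=6: outside box; Z[6]=0
i=7: outside box; Z[7]=2 extend→box=[7,9)
i=8: min(r-i=1, Z[1]=0)=0; Z[8]=0
i=9: outside box; Z[9]=0
i=10: outside box; Z[10]=0
i=11: outside box; Z[11]=0
i=12: outside box; Z[12]=0
i=13: outside box; Z[13]=0
i=14: outside box; Z[14]=0

[15, 0, 2, 0, 0, 0, 0, 2, 0, 0, 0, 0, 0, 0, 0]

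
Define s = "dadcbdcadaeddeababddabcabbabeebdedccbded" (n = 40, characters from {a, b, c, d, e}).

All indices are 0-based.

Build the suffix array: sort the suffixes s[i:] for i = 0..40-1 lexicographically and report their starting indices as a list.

rank→(start, suffix):
  0 → (14, 'ababddabcabbabeebdedccbded')
  1 → (23, 'abbabeebdedccbded')
  2 → (20, 'abcabbabeebdedccbded')
  3 → (16, 'abddabcabbabeebdedccbded')
  4 → (26, 'abeebdedccbded')
  5 → (7, 'adaeddeababddabcabbabeebdedccbded')
  6 → (1, 'adcbdcadaeddeababddabcabbabeebdedccbded')
  7 → (9, 'aeddeababddabcabbabeebdedccbded')
  8 → (15, 'babddabcabbabeebdedccbded')
  9 → (25, 'babeebdedccbded')
  10 → (24, 'bbabeebdedccbded')
  11 → (21, 'bcabbabeebdedccbded')
  12 → (4, 'bdcadaeddeababddabcabbabeebdedccbded')
  13 → (17, 'bddabcabbabeebdedccbded')
  14 → (36, 'bded')
  15 → (30, 'bdedccbded')
  16 → (27, 'beebdedccbded')
  17 → (22, 'cabbabeebdedccbded')
  18 → (6, 'cadaeddeababddabcabbabeebdedccbded')
  19 → (3, 'cbdcadaeddeababddabcabbabeebdedccbded')
  20 → (35, 'cbded')
  21 → (34, 'ccbded')
  22 → (39, 'd')
  23 → (19, 'dabcabbabeebdedccbded')
  24 → (0, 'dadcbdcadaeddeababddabcabbabeebdedccbded')
  25 → (8, 'daeddeababddabcabbabeebdedccbded')
  26 → (5, 'dcadaeddeababddabcabbabeebdedccbded')
  27 → (2, 'dcbdcadaeddeababddabcabbabeebdedccbded')
  28 → (33, 'dccbded')
  29 → (18, 'ddabcabbabeebdedccbded')
  30 → (11, 'ddeababddabcabbabeebdedccbded')
  31 → (12, 'deababddabcabbabeebdedccbded')
  32 → (37, 'ded')
  33 → (31, 'dedccbded')
  34 → (13, 'eababddabcabbabeebdedccbded')
  35 → (29, 'ebdedccbded')
  36 → (38, 'ed')
  37 → (32, 'edccbded')
  38 → (10, 'eddeababddabcabbabeebdedccbded')
  39 → (28, 'eebdedccbded')

[14, 23, 20, 16, 26, 7, 1, 9, 15, 25, 24, 21, 4, 17, 36, 30, 27, 22, 6, 3, 35, 34, 39, 19, 0, 8, 5, 2, 33, 18, 11, 12, 37, 31, 13, 29, 38, 32, 10, 28]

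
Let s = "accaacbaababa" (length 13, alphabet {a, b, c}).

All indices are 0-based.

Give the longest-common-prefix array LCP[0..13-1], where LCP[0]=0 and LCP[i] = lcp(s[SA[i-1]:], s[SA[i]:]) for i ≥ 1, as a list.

sorted suffixes:
  #0 SA[0]=12  'a'
  #1 SA[1]=7  'aababa'
  #2 SA[2]=3  'aacbaababa'
  #3 SA[3]=10  'aba'
  #4 SA[4]=8  'ababa'
  #5 SA[5]=4  'acbaababa'
  #6 SA[6]=0  'accaacbaababa'
  #7 SA[7]=11  'ba'
  #8 SA[8]=6  'baababa'
  #9 SA[9]=9  'baba'
  #10 SA[10]=2  'caacbaababa'
  #11 SA[11]=5  'cbaababa'
  #12 SA[12]=1  'ccaacbaababa'

SA = [12, 7, 3, 10, 8, 4, 0, 11, 6, 9, 2, 5, 1]
i: (SA[i-1],SA[i]) lcp shared
  1: (12,7) 1 'a'
  2: (7,3) 2 'aa'
  3: (3,10) 1 'a'
  4: (10,8) 3 'aba'
  5: (8,4) 1 'a'
  6: (4,0) 2 'ac'
  7: (0,11) 0 ''
  8: (11,6) 2 'ba'
  9: (6,9) 2 'ba'
  10: (9,2) 0 ''
  11: (2,5) 1 'c'
  12: (5,1) 1 'c'

[0, 1, 2, 1, 3, 1, 2, 0, 2, 2, 0, 1, 1]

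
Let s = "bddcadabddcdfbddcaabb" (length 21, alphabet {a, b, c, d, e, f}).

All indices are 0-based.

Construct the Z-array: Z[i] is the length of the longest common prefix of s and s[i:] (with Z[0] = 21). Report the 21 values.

[21, 0, 0, 0, 0, 0, 0, 4, 0, 0, 0, 0, 0, 5, 0, 0, 0, 0, 0, 1, 1]

Z[0]=21
i=1: i≥r, start 0; Z[1]=0
i=2: i≥r, start 0; Z[2]=0
i=3: i≥r, start 0; Z[3]=0
i=4: i≥r, start 0; Z[4]=0
i=5: i≥r, start 0; Z[5]=0
i=6: i≥r, start 0; Z[6]=0
i=7: i≥r, start 0; Z[7]=4 scan→box=[7,11)
i=8: min(r-i=3, Z[1]=0)=0; Z[8]=0
i=9: min(r-i=2, Z[2]=0)=0; Z[9]=0
i=10: min(r-i=1, Z[3]=0)=0; Z[10]=0
i=11: i≥r, start 0; Z[11]=0
i=12: i≥r, start 0; Z[12]=0
i=13: i≥r, start 0; Z[13]=5 scan→box=[13,18)
i=14: min(r-i=4, Z[1]=0)=0; Z[14]=0
i=15: min(r-i=3, Z[2]=0)=0; Z[15]=0
i=16: min(r-i=2, Z[3]=0)=0; Z[16]=0
i=17: min(r-i=1, Z[4]=0)=0; Z[17]=0
i=18: i≥r, start 0; Z[18]=0
i=19: i≥r, start 0; Z[19]=1 scan→box=[19,20)
i=20: i≥r, start 0; Z[20]=1 scan→box=[20,21)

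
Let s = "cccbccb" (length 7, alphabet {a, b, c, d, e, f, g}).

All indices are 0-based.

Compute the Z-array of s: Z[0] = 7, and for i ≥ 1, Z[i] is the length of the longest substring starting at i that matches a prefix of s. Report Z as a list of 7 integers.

[7, 2, 1, 0, 2, 1, 0]

Z[0]=7
i=1: outside box; Z[1]=2 scan→box=[1,3)
i=2: min(r-i=1, Z[1]=2)=1; Z[2]=1
i=3: outside box; Z[3]=0
i=4: outside box; Z[4]=2 scan→box=[4,6)
i=5: min(r-i=1, Z[1]=2)=1; Z[5]=1
i=6: outside box; Z[6]=0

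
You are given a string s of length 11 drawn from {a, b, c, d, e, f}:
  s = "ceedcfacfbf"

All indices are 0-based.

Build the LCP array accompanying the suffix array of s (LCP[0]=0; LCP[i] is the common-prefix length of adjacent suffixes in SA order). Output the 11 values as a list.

[0, 0, 0, 1, 2, 0, 0, 1, 0, 1, 1]

sorted suffixes:
  #0 SA[0]=6  'acfbf'
  #1 SA[1]=9  'bf'
  #2 SA[2]=0  'ceedcfacfbf'
  #3 SA[3]=4  'cfacfbf'
  #4 SA[4]=7  'cfbf'
  #5 SA[5]=3  'dcfacfbf'
  #6 SA[6]=2  'edcfacfbf'
  #7 SA[7]=1  'eedcfacfbf'
  #8 SA[8]=10  'f'
  #9 SA[9]=5  'facfbf'
  #10 SA[10]=8  'fbf'

SA = [6, 9, 0, 4, 7, 3, 2, 1, 10, 5, 8]
i: (SA[i-1],SA[i]) lcp shared
  1: (6,9) 0 ''
  2: (9,0) 0 ''
  3: (0,4) 1 'c'
  4: (4,7) 2 'cf'
  5: (7,3) 0 ''
  6: (3,2) 0 ''
  7: (2,1) 1 'e'
  8: (1,10) 0 ''
  9: (10,5) 1 'f'
  10: (5,8) 1 'f'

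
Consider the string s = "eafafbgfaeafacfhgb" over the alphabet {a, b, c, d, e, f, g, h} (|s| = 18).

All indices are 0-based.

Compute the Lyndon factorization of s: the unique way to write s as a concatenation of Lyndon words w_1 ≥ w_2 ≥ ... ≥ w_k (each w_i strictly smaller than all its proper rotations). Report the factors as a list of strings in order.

["e", "afafbgf", "aeaf", "acfhgb"]

emit factor 1: 'e' (i=0, period=1)
emit factor 2: 'afafbgf' (i=1, period=7)
emit factor 3: 'aeaf' (i=8, period=4)
emit factor 4: 'acfhgb' (i=12, period=6)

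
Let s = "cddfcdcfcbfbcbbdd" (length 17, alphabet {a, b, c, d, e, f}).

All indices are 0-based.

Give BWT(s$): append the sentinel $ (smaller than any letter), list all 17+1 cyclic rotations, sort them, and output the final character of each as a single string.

rank  rotation            last
    0  $cddfcdcfcbfbcbbdd  d
    1  bbdd$cddfcdcfcbfbc  c
    2  bcbbdd$cddfcdcfcbf  f
    3  bdd$cddfcdcfcbfbcb  b
    4  bfbcbbdd$cddfcdcfc  c
    5  cbbdd$cddfcdcfcbfb  b
    6  cbfbcbbdd$cddfcdcf  f
    7  cdcfcbfbcbbdd$cddf  f
    8  cddfcdcfcbfbcbbdd$  $
    9  cfcbfbcbbdd$cddfcd  d
   10  d$cddfcdcfcbfbcbbd  d
   11  dcfcbfbcbbdd$cddfc  c
   12  dd$cddfcdcfcbfbcbb  b
   13  ddfcdcfcbfbcbbdd$c  c
   14  dfcdcfcbfbcbbdd$cd  d
   15  fbcbbdd$cddfcdcfcb  b
   16  fcbfbcbbdd$cddfcdc  c
   17  fcdcfcbfbcbbdd$cdd  d

dcfbcbff$ddcbcdbcd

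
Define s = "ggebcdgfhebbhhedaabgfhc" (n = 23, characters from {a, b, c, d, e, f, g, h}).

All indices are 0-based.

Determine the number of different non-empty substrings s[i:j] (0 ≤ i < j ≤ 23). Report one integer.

rank→(start, suffix):
  0 → (16, 'aabgfhc')
  1 → (17, 'abgfhc')
  2 → (10, 'bbhhedaabgfhc')
  3 → (3, 'bcdgfhebbhhedaabgfhc')
  4 → (18, 'bgfhc')
  5 → (11, 'bhhedaabgfhc')
  6 → (22, 'c')
  7 → (4, 'cdgfhebbhhedaabgfhc')
  8 → (15, 'daabgfhc')
  9 → (5, 'dgfhebbhhedaabgfhc')
  10 → (9, 'ebbhhedaabgfhc')
  11 → (2, 'ebcdgfhebbhhedaabgfhc')
  12 → (14, 'edaabgfhc')
  13 → (20, 'fhc')
  14 → (7, 'fhebbhhedaabgfhc')
  15 → (1, 'gebcdgfhebbhhedaabgfhc')
  16 → (19, 'gfhc')
  17 → (6, 'gfhebbhhedaabgfhc')
  18 → (0, 'ggebcdgfhebbhhedaabgfhc')
  19 → (21, 'hc')
  20 → (8, 'hebbhhedaabgfhc')
  21 → (13, 'hedaabgfhc')
  22 → (12, 'hhedaabgfhc')

SA = [16, 17, 10, 3, 18, 11, 22, 4, 15, 5, 9, 2, 14, 20, 7, 1, 19, 6, 0, 21, 8, 13, 12]
[i] adj suffixes → lcp
  [1] 16/17 → 1 ('a')
  [2] 17/10 → 0 ('')
  [3] 10/3 → 1 ('b')
  [4] 3/18 → 1 ('b')
  [5] 18/11 → 1 ('b')
  [6] 11/22 → 0 ('')
  [7] 22/4 → 1 ('c')
  [8] 4/15 → 0 ('')
  [9] 15/5 → 1 ('d')
  [10] 5/9 → 0 ('')
  [11] 9/2 → 2 ('eb')
  [12] 2/14 → 1 ('e')
  [13] 14/20 → 0 ('')
  [14] 20/7 → 2 ('fh')
  [15] 7/1 → 0 ('')
  [16] 1/19 → 1 ('g')
  [17] 19/6 → 3 ('gfh')
  [18] 6/0 → 1 ('g')
  [19] 0/21 → 0 ('')
  [20] 21/8 → 1 ('h')
  [21] 8/13 → 2 ('he')
  [22] 13/12 → 1 ('h')

n(n+1)/2 = 23·24/2 = 276
Σ LCP = 0 + 1 + 0 + 1 + 1 + 1 + 0 + 1 + 0 + 1 + 0 + 2 + 1 + 0 + 2 + 0 + 1 + 3 + 1 + 0 + 1 + 2 + 1 = 20
distinct = 276 − 20 = 256

256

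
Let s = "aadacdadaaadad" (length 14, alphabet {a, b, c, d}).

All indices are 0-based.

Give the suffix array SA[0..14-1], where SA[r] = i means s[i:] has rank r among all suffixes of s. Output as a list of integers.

[8, 0, 9, 3, 12, 6, 1, 10, 4, 13, 7, 2, 11, 5]

rank→(start, suffix):
  0 → (8, 'aaadad')
  1 → (0, 'aadacdadaaadad')
  2 → (9, 'aadad')
  3 → (3, 'acdadaaadad')
  4 → (12, 'ad')
  5 → (6, 'adaaadad')
  6 → (1, 'adacdadaaadad')
  7 → (10, 'adad')
  8 → (4, 'cdadaaadad')
  9 → (13, 'd')
  10 → (7, 'daaadad')
  11 → (2, 'dacdadaaadad')
  12 → (11, 'dad')
  13 → (5, 'dadaaadad')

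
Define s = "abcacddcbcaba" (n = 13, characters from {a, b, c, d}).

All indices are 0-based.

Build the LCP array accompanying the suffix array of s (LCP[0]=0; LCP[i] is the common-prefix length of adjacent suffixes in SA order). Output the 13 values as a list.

[0, 1, 2, 1, 0, 1, 3, 0, 2, 1, 1, 0, 1]

rank | idx | suffix
   0 |  12 | a
   1 |  10 | aba
   2 |   0 | abcacddcbcaba
   3 |   3 | acddcbcaba
   4 |  11 | ba
   5 |   8 | bcaba
   6 |   1 | bcacddcbcaba
   7 |   9 | caba
   8 |   2 | cacddcbcaba
   9 |   7 | cbcaba
  10 |   4 | cddcbcaba
  11 |   6 | dcbcaba
  12 |   5 | ddcbcaba

SA = [12, 10, 0, 3, 11, 8, 1, 9, 2, 7, 4, 6, 5]
rank  pair      lcp
   1  s[12:],s[10:]  1  'a'
   2  s[10:],s[0:]  2  'ab'
   3  s[0:],s[3:]  1  'a'
   4  s[3:],s[11:]  0  ''
   5  s[11:],s[8:]  1  'b'
   6  s[8:],s[1:]  3  'bca'
   7  s[1:],s[9:]  0  ''
   8  s[9:],s[2:]  2  'ca'
   9  s[2:],s[7:]  1  'c'
  10  s[7:],s[4:]  1  'c'
  11  s[4:],s[6:]  0  ''
  12  s[6:],s[5:]  1  'd'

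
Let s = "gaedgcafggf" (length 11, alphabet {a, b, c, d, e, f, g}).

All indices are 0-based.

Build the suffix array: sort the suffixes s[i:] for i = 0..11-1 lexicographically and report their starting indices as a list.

[1, 6, 5, 3, 2, 10, 7, 0, 4, 9, 8]

rank | idx | suffix
   0 |   1 | aedgcafggf
   1 |   6 | afggf
   2 |   5 | cafggf
   3 |   3 | dgcafggf
   4 |   2 | edgcafggf
   5 |  10 | f
   6 |   7 | fggf
   7 |   0 | gaedgcafggf
   8 |   4 | gcafggf
   9 |   9 | gf
  10 |   8 | ggf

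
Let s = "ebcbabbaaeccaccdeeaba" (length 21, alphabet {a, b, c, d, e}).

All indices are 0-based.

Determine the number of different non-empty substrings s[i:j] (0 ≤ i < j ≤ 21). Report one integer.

211

rank | idx | suffix
   0 |  20 | a
   1 |   7 | aaeccaccdeeaba
   2 |  18 | aba
   3 |   4 | abbaaeccaccdeeaba
   4 |  12 | accdeeaba
   5 |   8 | aeccaccdeeaba
   6 |  19 | ba
   7 |   6 | baaeccaccdeeaba
   8 |   3 | babbaaeccaccdeeaba
   9 |   5 | bbaaeccaccdeeaba
  10 |   1 | bcbabbaaeccaccdeeaba
  11 |  11 | caccdeeaba
  12 |   2 | cbabbaaeccaccdeeaba
  13 |  10 | ccaccdeeaba
  14 |  13 | ccdeeaba
  15 |  14 | cdeeaba
  16 |  15 | deeaba
  17 |  17 | eaba
  18 |   0 | ebcbabbaaeccaccdeeaba
  19 |   9 | eccaccdeeaba
  20 |  16 | eeaba

SA = [20, 7, 18, 4, 12, 8, 19, 6, 3, 5, 1, 11, 2, 10, 13, 14, 15, 17, 0, 9, 16]
[i] adj suffixes → lcp
  [1] 20/7 → 1 ('a')
  [2] 7/18 → 1 ('a')
  [3] 18/4 → 2 ('ab')
  [4] 4/12 → 1 ('a')
  [5] 12/8 → 1 ('a')
  [6] 8/19 → 0 ('')
  [7] 19/6 → 2 ('ba')
  [8] 6/3 → 2 ('ba')
  [9] 3/5 → 1 ('b')
  [10] 5/1 → 1 ('b')
  [11] 1/11 → 0 ('')
  [12] 11/2 → 1 ('c')
  [13] 2/10 → 1 ('c')
  [14] 10/13 → 2 ('cc')
  [15] 13/14 → 1 ('c')
  [16] 14/15 → 0 ('')
  [17] 15/17 → 0 ('')
  [18] 17/0 → 1 ('e')
  [19] 0/9 → 1 ('e')
  [20] 9/16 → 1 ('e')

n(n+1)/2 = 21·22/2 = 231
Σ LCP = 0 + 1 + 1 + 2 + 1 + 1 + 0 + 2 + 2 + 1 + 1 + 0 + 1 + 1 + 2 + 1 + 0 + 0 + 1 + 1 + 1 = 20
distinct = 231 − 20 = 211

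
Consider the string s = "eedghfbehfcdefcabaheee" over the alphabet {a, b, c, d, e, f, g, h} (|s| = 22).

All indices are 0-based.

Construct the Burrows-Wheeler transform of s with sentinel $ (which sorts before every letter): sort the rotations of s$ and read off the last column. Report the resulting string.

rank  rotation                 last
    0  $eedghfbehfcdefcabaheee  e
    1  abaheee$eedghfbehfcdefc  c
    2  aheee$eedghfbehfcdefcab  b
    3  baheee$eedghfbehfcdefca  a
    4  behfcdefcabaheee$eedghf  f
    5  cabaheee$eedghfbehfcdef  f
    6  cdefcabaheee$eedghfbehf  f
    7  defcabaheee$eedghfbehfc  c
    8  dghfbehfcdefcabaheee$ee  e
    9  e$eedghfbehfcdefcabahee  e
   10  edghfbehfcdefcabaheee$e  e
   11  ee$eedghfbehfcdefcabahe  e
   12  eedghfbehfcdefcabaheee$  $
   13  eee$eedghfbehfcdefcabah  h
   14  efcabaheee$eedghfbehfcd  d
   15  ehfcdefcabaheee$eedghfb  b
   16  fbehfcdefcabaheee$eedgh  h
   17  fcabaheee$eedghfbehfcde  e
   18  fcdefcabaheee$eedghfbeh  h
   19  ghfbehfcdefcabaheee$eed  d
   20  heee$eedghfbehfcdefcaba  a
   21  hfbehfcdefcabaheee$eedg  g
   22  hfcdefcabaheee$eedghfbe  e

ecbafffceeee$hdbhehdage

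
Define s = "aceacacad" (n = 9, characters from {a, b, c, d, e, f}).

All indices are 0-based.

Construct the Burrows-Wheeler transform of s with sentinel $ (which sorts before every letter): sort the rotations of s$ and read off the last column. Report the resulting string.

rank  rotation    last
    0  $aceacacad  d
    1  acacad$ace  e
    2  acad$aceac  c
    3  aceacacad$  $
    4  ad$aceacac  c
    5  cacad$acea  a
    6  cad$aceaca  a
    7  ceacacad$a  a
    8  d$aceacaca  a
    9  eacacad$ac  c

dec$caaaac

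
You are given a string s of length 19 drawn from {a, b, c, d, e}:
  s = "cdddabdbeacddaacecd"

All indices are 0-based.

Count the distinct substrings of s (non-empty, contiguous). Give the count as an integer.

168

sorted suffixes:
  #0 SA[0]=13  'aacecd'
  #1 SA[1]=4  'abdbeacddaacecd'
  #2 SA[2]=9  'acddaacecd'
  #3 SA[3]=14  'acecd'
  #4 SA[4]=5  'bdbeacddaacecd'
  #5 SA[5]=7  'beacddaacecd'
  #6 SA[6]=17  'cd'
  #7 SA[7]=10  'cddaacecd'
  #8 SA[8]=0  'cdddabdbeacddaacecd'
  #9 SA[9]=15  'cecd'
  #10 SA[10]=18  'd'
  #11 SA[11]=12  'daacecd'
  #12 SA[12]=3  'dabdbeacddaacecd'
  #13 SA[13]=6  'dbeacddaacecd'
  #14 SA[14]=11  'ddaacecd'
  #15 SA[15]=2  'ddabdbeacddaacecd'
  #16 SA[16]=1  'dddabdbeacddaacecd'
  #17 SA[17]=8  'eacddaacecd'
  #18 SA[18]=16  'ecd'

SA = [13, 4, 9, 14, 5, 7, 17, 10, 0, 15, 18, 12, 3, 6, 11, 2, 1, 8, 16]
[i] adj suffixes → lcp
  [1] 13/4 → 1 ('a')
  [2] 4/9 → 1 ('a')
  [3] 9/14 → 2 ('ac')
  [4] 14/5 → 0 ('')
  [5] 5/7 → 1 ('b')
  [6] 7/17 → 0 ('')
  [7] 17/10 → 2 ('cd')
  [8] 10/0 → 3 ('cdd')
  [9] 0/15 → 1 ('c')
  [10] 15/18 → 0 ('')
  [11] 18/12 → 1 ('d')
  [12] 12/3 → 2 ('da')
  [13] 3/6 → 1 ('d')
  [14] 6/11 → 1 ('d')
  [15] 11/2 → 3 ('dda')
  [16] 2/1 → 2 ('dd')
  [17] 1/8 → 0 ('')
  [18] 8/16 → 1 ('e')

n(n+1)/2 = 19·20/2 = 190
Σ LCP = 0 + 1 + 1 + 2 + 0 + 1 + 0 + 2 + 3 + 1 + 0 + 1 + 2 + 1 + 1 + 3 + 2 + 0 + 1 = 22
distinct = 190 − 22 = 168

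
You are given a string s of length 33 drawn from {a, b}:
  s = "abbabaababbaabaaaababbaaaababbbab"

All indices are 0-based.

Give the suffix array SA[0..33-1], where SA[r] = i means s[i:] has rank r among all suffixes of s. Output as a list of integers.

sorted suffixes:
  #0 SA[0]=14  'aaaababbaaaababbbab'
  #1 SA[1]=22  'aaaababbbab'
  #2 SA[2]=15  'aaababbaaaababbbab'
  #3 SA[3]=23  'aaababbbab'
  #4 SA[4]=11  'aabaaaababbaaaababbbab'
  #5 SA[5]=16  'aababbaaaababbbab'
  #6 SA[6]=5  'aababbaabaaaababbaaaababbbab'
  #7 SA[7]=24  'aababbbab'
  #8 SA[8]=31  'ab'
  #9 SA[9]=12  'abaaaababbaaaababbbab'
  #10 SA[10]=3  'abaababbaabaaaababbaaaababbbab'
  #11 SA[11]=17  'ababbaaaababbbab'
  #12 SA[12]=6  'ababbaabaaaababbaaaababbbab'
  #13 SA[13]=25  'ababbbab'
  #14 SA[14]=19  'abbaaaababbbab'
  #15 SA[15]=8  'abbaabaaaababbaaaababbbab'
  #16 SA[16]=0  'abbabaababbaabaaaababbaaaababbbab'
  #17 SA[17]=27  'abbbab'
  #18 SA[18]=32  'b'
  #19 SA[19]=13  'baaaababbaaaababbbab'
  #20 SA[20]=21  'baaaababbbab'
  #21 SA[21]=10  'baabaaaababbaaaababbbab'
  #22 SA[22]=4  'baababbaabaaaababbaaaababbbab'
  #23 SA[23]=30  'bab'
  #24 SA[24]=2  'babaababbaabaaaababbaaaababbbab'
  #25 SA[25]=18  'babbaaaababbbab'
  #26 SA[26]=7  'babbaabaaaababbaaaababbbab'
  #27 SA[27]=26  'babbbab'
  #28 SA[28]=20  'bbaaaababbbab'
  #29 SA[29]=9  'bbaabaaaababbaaaababbbab'
  #30 SA[30]=29  'bbab'
  #31 SA[31]=1  'bbabaababbaabaaaababbaaaababbbab'
  #32 SA[32]=28  'bbbab'

[14, 22, 15, 23, 11, 16, 5, 24, 31, 12, 3, 17, 6, 25, 19, 8, 0, 27, 32, 13, 21, 10, 4, 30, 2, 18, 7, 26, 20, 9, 29, 1, 28]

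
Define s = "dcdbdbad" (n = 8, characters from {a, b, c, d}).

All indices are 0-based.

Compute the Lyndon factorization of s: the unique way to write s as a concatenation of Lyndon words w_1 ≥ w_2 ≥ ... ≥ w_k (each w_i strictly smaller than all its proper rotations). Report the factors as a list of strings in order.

emit factor 1: 'd' (i=0, period=1)
emit factor 2: 'cd' (i=1, period=2)
emit factor 3: 'bd' (i=3, period=2)
emit factor 4: 'b' (i=5, period=1)
emit factor 5: 'ad' (i=6, period=2)

["d", "cd", "bd", "b", "ad"]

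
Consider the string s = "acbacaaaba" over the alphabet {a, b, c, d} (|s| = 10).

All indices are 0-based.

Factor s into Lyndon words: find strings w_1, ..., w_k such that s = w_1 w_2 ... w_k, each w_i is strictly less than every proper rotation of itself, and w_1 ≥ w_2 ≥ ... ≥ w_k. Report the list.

emit factor 1: 'acb' (i=0, period=3)
emit factor 2: 'ac' (i=3, period=2)
emit factor 3: 'aaab' (i=5, period=4)
emit factor 4: 'a' (i=9, period=1)

["acb", "ac", "aaab", "a"]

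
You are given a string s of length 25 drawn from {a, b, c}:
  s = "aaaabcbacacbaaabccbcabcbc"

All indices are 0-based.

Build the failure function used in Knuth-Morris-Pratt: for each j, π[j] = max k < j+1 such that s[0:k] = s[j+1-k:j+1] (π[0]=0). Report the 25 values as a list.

π[0] = 0
j=1 s[j]='a': π[1]=1 (border 'a')
j=2 s[j]='a': π[2]=2 (border 'aa')
j=3 s[j]='a': π[3]=3 (border 'aaa')
j=4 s[j]='b': k: 3→2→1→0; π[4]=0 (border '')
j=5 s[j]='c': π[5]=0 (border '')
j=6 s[j]='b': π[6]=0 (border '')
j=7 s[j]='a': π[7]=1 (border 'a')
j=8 s[j]='c': k: 1→0; π[8]=0 (border '')
j=9 s[j]='a': π[9]=1 (border 'a')
j=10 s[j]='c': k: 1→0; π[10]=0 (border '')
j=11 s[j]='b': π[11]=0 (border '')
j=12 s[j]='a': π[12]=1 (border 'a')
j=13 s[j]='a': π[13]=2 (border 'aa')
j=14 s[j]='a': π[14]=3 (border 'aaa')
j=15 s[j]='b': k: 3→2→1→0; π[15]=0 (border '')
j=16 s[j]='c': π[16]=0 (border '')
j=17 s[j]='c': π[17]=0 (border '')
j=18 s[j]='b': π[18]=0 (border '')
j=19 s[j]='c': π[19]=0 (border '')
j=20 s[j]='a': π[20]=1 (border 'a')
j=21 s[j]='b': k: 1→0; π[21]=0 (border '')
j=22 s[j]='c': π[22]=0 (border '')
j=23 s[j]='b': π[23]=0 (border '')
j=24 s[j]='c': π[24]=0 (border '')

[0, 1, 2, 3, 0, 0, 0, 1, 0, 1, 0, 0, 1, 2, 3, 0, 0, 0, 0, 0, 1, 0, 0, 0, 0]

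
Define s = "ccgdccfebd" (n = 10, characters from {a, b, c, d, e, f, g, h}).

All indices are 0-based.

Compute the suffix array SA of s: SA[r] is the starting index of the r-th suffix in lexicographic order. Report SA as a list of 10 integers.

[8, 4, 0, 5, 1, 9, 3, 7, 6, 2]

sorted suffixes:
  #0 SA[0]=8  'bd'
  #1 SA[1]=4  'ccfebd'
  #2 SA[2]=0  'ccgdccfebd'
  #3 SA[3]=5  'cfebd'
  #4 SA[4]=1  'cgdccfebd'
  #5 SA[5]=9  'd'
  #6 SA[6]=3  'dccfebd'
  #7 SA[7]=7  'ebd'
  #8 SA[8]=6  'febd'
  #9 SA[9]=2  'gdccfebd'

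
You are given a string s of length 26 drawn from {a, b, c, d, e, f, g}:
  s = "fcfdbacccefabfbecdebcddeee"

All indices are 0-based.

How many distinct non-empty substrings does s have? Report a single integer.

327

sorted suffixes:
  #0 SA[0]=11  'abfbecdebcddeee'
  #1 SA[1]=5  'acccefabfbecdebcddeee'
  #2 SA[2]=4  'bacccefabfbecdebcddeee'
  #3 SA[3]=19  'bcddeee'
  #4 SA[4]=14  'becdebcddeee'
  #5 SA[5]=12  'bfbecdebcddeee'
  #6 SA[6]=6  'cccefabfbecdebcddeee'
  #7 SA[7]=7  'ccefabfbecdebcddeee'
  #8 SA[8]=20  'cddeee'
  #9 SA[9]=16  'cdebcddeee'
  #10 SA[10]=8  'cefabfbecdebcddeee'
  #11 SA[11]=1  'cfdbacccefabfbecdebcddeee'
  #12 SA[12]=3  'dbacccefabfbecdebcddeee'
  #13 SA[13]=21  'ddeee'
  #14 SA[14]=17  'debcddeee'
  #15 SA[15]=22  'deee'
  #16 SA[16]=25  'e'
  #17 SA[17]=18  'ebcddeee'
  #18 SA[18]=15  'ecdebcddeee'
  #19 SA[19]=24  'ee'
  #20 SA[20]=23  'eee'
  #21 SA[21]=9  'efabfbecdebcddeee'
  #22 SA[22]=10  'fabfbecdebcddeee'
  #23 SA[23]=13  'fbecdebcddeee'
  #24 SA[24]=0  'fcfdbacccefabfbecdebcddeee'
  #25 SA[25]=2  'fdbacccefabfbecdebcddeee'

SA = [11, 5, 4, 19, 14, 12, 6, 7, 20, 16, 8, 1, 3, 21, 17, 22, 25, 18, 15, 24, 23, 9, 10, 13, 0, 2]
i: (SA[i-1],SA[i]) lcp shared
  1: (11,5) 1 'a'
  2: (5,4) 0 ''
  3: (4,19) 1 'b'
  4: (19,14) 1 'b'
  5: (14,12) 1 'b'
  6: (12,6) 0 ''
  7: (6,7) 2 'cc'
  8: (7,20) 1 'c'
  9: (20,16) 2 'cd'
  10: (16,8) 1 'c'
  11: (8,1) 1 'c'
  12: (1,3) 0 ''
  13: (3,21) 1 'd'
  14: (21,17) 1 'd'
  15: (17,22) 2 'de'
  16: (22,25) 0 ''
  17: (25,18) 1 'e'
  18: (18,15) 1 'e'
  19: (15,24) 1 'e'
  20: (24,23) 2 'ee'
  21: (23,9) 1 'e'
  22: (9,10) 0 ''
  23: (10,13) 1 'f'
  24: (13,0) 1 'f'
  25: (0,2) 1 'f'

n(n+1)/2 = 26·27/2 = 351
Σ LCP = 0 + 1 + 0 + 1 + 1 + 1 + 0 + 2 + 1 + 2 + 1 + 1 + 0 + 1 + 1 + 2 + 0 + 1 + 1 + 1 + 2 + 1 + 0 + 1 + 1 + 1 = 24
distinct = 351 − 24 = 327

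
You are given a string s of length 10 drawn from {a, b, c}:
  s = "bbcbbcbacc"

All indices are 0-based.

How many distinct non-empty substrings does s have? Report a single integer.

42

sorted suffixes:
  #0 SA[0]=7  'acc'
  #1 SA[1]=6  'bacc'
  #2 SA[2]=3  'bbcbacc'
  #3 SA[3]=0  'bbcbbcbacc'
  #4 SA[4]=4  'bcbacc'
  #5 SA[5]=1  'bcbbcbacc'
  #6 SA[6]=9  'c'
  #7 SA[7]=5  'cbacc'
  #8 SA[8]=2  'cbbcbacc'
  #9 SA[9]=8  'cc'

SA = [7, 6, 3, 0, 4, 1, 9, 5, 2, 8]
[i] adj suffixes → lcp
  [1] 7/6 → 0 ('')
  [2] 6/3 → 1 ('b')
  [3] 3/0 → 4 ('bbcb')
  [4] 0/4 → 1 ('b')
  [5] 4/1 → 3 ('bcb')
  [6] 1/9 → 0 ('')
  [7] 9/5 → 1 ('c')
  [8] 5/2 → 2 ('cb')
  [9] 2/8 → 1 ('c')

n(n+1)/2 = 10·11/2 = 55
Σ LCP = 0 + 0 + 1 + 4 + 1 + 3 + 0 + 1 + 2 + 1 = 13
distinct = 55 − 13 = 42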